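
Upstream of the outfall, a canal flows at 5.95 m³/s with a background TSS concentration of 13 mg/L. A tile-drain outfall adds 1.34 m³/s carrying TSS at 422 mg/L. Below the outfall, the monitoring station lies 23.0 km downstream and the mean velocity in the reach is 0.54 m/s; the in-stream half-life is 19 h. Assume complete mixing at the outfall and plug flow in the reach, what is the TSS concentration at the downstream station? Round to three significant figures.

57.3 mg/L

Mixed concentration C = ΣQC/ΣQ = (5.950·13.00 + 1.340·422.0) / 7.290 = 642.8/7.290 = 88.18 mg/L.
Travel time t = 23.0·1000 / 0.54 = 42590 s = 11.83 h.
Half-life 19 h → k = ln 2 / 19 = 0.03648 h⁻¹ = 0.8756 d⁻¹.
Applying C = C₀e^(−kt): 88.18 × 0.6495 = 57.27 mg/L.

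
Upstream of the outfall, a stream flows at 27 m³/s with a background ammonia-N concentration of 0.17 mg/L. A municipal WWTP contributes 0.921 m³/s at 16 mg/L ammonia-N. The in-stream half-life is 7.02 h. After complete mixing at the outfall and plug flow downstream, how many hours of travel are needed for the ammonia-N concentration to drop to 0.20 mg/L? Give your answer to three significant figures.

12.6 h

Mixed concentration C = ΣQC/ΣQ = (27.00·0.1700 + 0.9210·16.00) / 27.92 = 19.33/27.92 = 0.6922 mg/L.
Half-life 7.02 h → k = ln 2 / 7.02 = 0.09874 h⁻¹ = 2.370 d⁻¹.
0.6922·exp(−k·t) = 0.20 → t = ln(0.6922/0.20)/k = 45270 s = 12.57 h.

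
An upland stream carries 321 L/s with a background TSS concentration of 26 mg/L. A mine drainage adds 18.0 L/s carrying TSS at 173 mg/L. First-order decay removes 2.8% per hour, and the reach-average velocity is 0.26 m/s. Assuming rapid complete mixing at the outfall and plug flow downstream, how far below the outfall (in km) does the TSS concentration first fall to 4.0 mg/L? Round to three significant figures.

70.3 km

Conservation of mass: C = (321.0·26.00 + 18.00·173.0) / 339.0 = 11460/339.0 = 33.81 mg/L.
2.8%/h lost → k = −ln(1 − 0.028) = 0.02840 h⁻¹.
Set 33.81·exp(−k·t) = 4.0 → t = ln(33.81/4.0)/k = 270600 s = 75.15 h.
Distance = v·t = 0.26·270600 = 70340 m = 70.34 km.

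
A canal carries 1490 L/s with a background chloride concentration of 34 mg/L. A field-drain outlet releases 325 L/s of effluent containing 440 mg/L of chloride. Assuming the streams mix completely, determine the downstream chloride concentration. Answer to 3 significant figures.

107 mg/L

After mixing, C = (1490·34.00 + 325.0·440.0) / 1815 = 193700/1815 = 106.7 mg/L.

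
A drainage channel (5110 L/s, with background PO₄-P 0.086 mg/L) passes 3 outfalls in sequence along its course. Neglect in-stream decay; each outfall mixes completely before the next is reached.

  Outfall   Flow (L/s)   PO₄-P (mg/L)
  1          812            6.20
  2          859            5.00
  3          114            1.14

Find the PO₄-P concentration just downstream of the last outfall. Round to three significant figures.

1.44 mg/L

After outfall 1: Q = 5110 + 812.0 = 5922 L/s; C = (5110·0.08600 + 812.0·6.200)/5922 = 0.9243 mg/L.
After outfall 2: Q = 5922 + 859.0 = 6781 L/s; C = (5922·0.9243 + 859.0·5.000)/6781 = 1.441 mg/L.
After outfall 3: Q = 6781 + 114.0 = 6895 L/s; C = (6781·1.441 + 114.0·1.140)/6895 = 1.436 mg/L.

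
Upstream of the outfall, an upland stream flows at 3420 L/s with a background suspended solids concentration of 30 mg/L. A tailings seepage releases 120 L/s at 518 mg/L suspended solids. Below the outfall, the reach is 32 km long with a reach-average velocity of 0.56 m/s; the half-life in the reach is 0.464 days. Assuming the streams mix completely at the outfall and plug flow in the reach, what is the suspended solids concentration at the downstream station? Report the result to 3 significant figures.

17.3 mg/L

After mixing, C = (3420·30.00 + 120.0·518.0) / 3540 = 164800/3540 = 46.54 mg/L.
Travel time t = 32·1000 / 0.56 = 57140 s = 15.87 h.
Half-life 0.464 d → k = ln 2 / 0.464 = 1.494 d⁻¹.
Decay over the reach: 46.54·exp(−kt) = 46.54·0.3723 = 17.33 mg/L.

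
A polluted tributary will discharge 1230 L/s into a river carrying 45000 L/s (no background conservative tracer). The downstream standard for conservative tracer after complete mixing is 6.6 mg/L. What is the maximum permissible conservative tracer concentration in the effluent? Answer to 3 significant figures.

248 mg/L

At the limit, (Qr·Cr + Qe·Cₑ)/(Qr + Qe) = 6.6:
Cₑ = (46230·6.6 − 45000·0) / 1230 = 248.1 mg/L.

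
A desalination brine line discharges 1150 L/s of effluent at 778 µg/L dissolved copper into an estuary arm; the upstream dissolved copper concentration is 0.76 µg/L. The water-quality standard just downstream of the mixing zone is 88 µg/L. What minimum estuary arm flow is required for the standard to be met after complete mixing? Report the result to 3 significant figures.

Set C_mix = 88: (Q·0.7600 + 1150·778.0) / (Q + 1150) = 88
→ Q = 1150·(778.0 − 88)/(88 − 0.7600) = 9096 L/s.

9100 L/s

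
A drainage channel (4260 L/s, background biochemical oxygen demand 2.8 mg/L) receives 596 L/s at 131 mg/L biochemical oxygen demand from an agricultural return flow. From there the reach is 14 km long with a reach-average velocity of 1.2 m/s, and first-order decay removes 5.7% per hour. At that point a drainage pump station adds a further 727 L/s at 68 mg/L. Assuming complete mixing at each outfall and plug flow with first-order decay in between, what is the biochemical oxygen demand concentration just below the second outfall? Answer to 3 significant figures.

22.2 mg/L

Conservation of mass: C = (4260·2.800 + 596.0·131.0) / 4856 = 90000/4856 = 18.53 mg/L; combined flow 4856 L/s.
Travel time t = 14·1000 / 1.2 = 11670 s = 3.241 h.
5.7%/h lost → k = −ln(1 − 0.057) = 0.05869 h⁻¹.
Applying C = C₀e^(−kt): 18.53 × 0.8268 = 15.32 mg/L.
Second outfall: C = (4856·15.32 + 727.0·68.00)/5583 = 22.18 mg/L.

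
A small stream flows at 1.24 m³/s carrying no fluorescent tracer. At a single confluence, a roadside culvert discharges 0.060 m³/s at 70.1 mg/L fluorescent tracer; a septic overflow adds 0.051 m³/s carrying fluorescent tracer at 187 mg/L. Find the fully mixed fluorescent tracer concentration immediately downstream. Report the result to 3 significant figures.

Conservation of mass: C = (1.240·0 + 0.06000·70.10 + 0.05100·187.0) / 1.351 = 13.74/1.351 = 10.17 mg/L.

10.2 mg/L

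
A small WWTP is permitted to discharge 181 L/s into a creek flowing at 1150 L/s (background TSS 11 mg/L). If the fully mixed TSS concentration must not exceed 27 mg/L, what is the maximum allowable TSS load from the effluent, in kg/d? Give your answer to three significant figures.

2010 kg/d

Mass balance at the limit: 1150·11.00 + 181.0·Cₑ = 1331·27 → Cₑ = 128.7 mg/L.
181.0 L/s = 0.1810 m³/s. Load = 0.1810 m³/s × 128.7 g/m³ × 86 400 s/d = 2012 kg/d.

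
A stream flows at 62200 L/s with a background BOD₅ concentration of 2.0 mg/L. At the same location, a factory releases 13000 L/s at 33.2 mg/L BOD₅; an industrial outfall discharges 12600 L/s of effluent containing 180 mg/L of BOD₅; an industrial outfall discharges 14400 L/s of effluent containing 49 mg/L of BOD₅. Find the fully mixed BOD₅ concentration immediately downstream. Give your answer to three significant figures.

Mass balance: C = (62200·2.000 + 13000·33.20 + 12600·180.0 + 14400·49.00) / 102200 = 3530000/102200 = 34.54 mg/L.

34.5 mg/L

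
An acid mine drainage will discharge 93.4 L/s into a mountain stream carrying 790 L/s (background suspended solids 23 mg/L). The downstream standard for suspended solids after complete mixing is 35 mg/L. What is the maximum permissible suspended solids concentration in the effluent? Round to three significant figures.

136 mg/L

At the limit, (Qr·Cr + Qe·Cₑ)/(Qr + Qe) = 35:
Cₑ = (883.4·35 − 790.0·23.00) / 93.40 = 136.5 mg/L.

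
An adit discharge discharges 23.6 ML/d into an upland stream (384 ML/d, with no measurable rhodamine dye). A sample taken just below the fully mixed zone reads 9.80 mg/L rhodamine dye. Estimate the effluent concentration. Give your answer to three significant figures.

Mass balance: 384.0·0 + 23.60·Cₑ = 407.6·9.800
→ Cₑ = (407.6·9.800 − 384.0·0) / 23.60 = 169.3 mg/L.

169 mg/L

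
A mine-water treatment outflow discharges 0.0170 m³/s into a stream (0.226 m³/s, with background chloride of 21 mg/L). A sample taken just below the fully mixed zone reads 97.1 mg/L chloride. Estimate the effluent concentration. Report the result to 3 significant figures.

1110 mg/L

Mass balance: 0.2260·21.00 + 0.01700·Cₑ = 0.2430·97.10
→ Cₑ = (0.2430·97.10 − 0.2260·21.00) / 0.01700 = 1109 mg/L.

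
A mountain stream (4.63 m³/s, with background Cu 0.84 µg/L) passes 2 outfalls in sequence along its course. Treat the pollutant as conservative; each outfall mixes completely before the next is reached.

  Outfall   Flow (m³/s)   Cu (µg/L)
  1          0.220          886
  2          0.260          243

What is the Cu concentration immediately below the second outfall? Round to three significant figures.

51.3 µg/L

After outfall 1: Q = 4.630 + 0.2200 = 4.850 m³/s; C = (4.630·0.8400 + 0.2200·886.0)/4.850 = 40.99 µg/L.
After outfall 2: Q = 4.850 + 0.2600 = 5.110 m³/s; C = (4.850·40.99 + 0.2600·243.0)/5.110 = 51.27 µg/L.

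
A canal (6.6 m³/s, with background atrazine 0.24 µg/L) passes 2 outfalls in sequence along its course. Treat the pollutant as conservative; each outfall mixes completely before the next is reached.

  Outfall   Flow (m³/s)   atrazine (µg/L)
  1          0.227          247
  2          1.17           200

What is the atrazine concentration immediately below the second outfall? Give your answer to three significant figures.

Outfall 1: combined Q = 6.827 m³/s; C = (6.600·0.2400 + 0.2270·247.0)/6.827 = 8.445 µg/L.
Outfall 2: combined Q = 7.997 m³/s; C = (6.827·8.445 + 1.170·200.0)/7.997 = 36.47 µg/L.

36.5 µg/L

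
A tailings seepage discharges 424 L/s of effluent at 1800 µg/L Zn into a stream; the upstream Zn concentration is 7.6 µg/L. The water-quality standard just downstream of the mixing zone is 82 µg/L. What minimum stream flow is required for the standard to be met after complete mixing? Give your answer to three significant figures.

9790 L/s

Set C_mix = 82: (Q·7.600 + 424.0·1800) / (Q + 424.0) = 82
→ Q = 424.0·(1800 − 82)/(82 − 7.600) = 9791 L/s.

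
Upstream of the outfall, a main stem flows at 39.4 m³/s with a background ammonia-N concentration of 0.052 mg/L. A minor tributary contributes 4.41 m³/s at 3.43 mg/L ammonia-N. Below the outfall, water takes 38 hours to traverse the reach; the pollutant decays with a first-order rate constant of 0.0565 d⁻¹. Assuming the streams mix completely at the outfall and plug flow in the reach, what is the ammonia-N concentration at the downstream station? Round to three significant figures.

Mixed concentration C = ΣQC/ΣQ = (39.40·0.05200 + 4.410·3.430) / 43.81 = 17.18/43.81 = 0.3920 mg/L.
Applying C = C₀e^(−kt): 0.3920 × 0.9144 = 0.3585 mg/L.

0.358 mg/L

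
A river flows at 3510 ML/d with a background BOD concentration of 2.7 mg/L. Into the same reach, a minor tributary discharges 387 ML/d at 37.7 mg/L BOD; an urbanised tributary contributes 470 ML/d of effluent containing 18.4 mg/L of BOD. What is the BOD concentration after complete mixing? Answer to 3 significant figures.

7.49 mg/L

After mixing, C = (3510·2.700 + 387.0·37.70 + 470.0·18.40) / 4367 = 32710/4367 = 7.491 mg/L.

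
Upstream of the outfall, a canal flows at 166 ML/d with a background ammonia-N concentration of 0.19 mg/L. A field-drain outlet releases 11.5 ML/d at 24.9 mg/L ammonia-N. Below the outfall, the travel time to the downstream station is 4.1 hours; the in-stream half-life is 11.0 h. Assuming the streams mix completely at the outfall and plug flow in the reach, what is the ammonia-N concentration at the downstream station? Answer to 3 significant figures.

1.38 mg/L

Mass balance: C = (166.0·0.1900 + 11.50·24.90) / 177.5 = 317.9/177.5 = 1.791 mg/L.
Half-life 11.0 h → k = ln 2 / 11.0 = 0.06301 h⁻¹ = 1.512 d⁻¹.
Decay over the reach: 1.791·exp(−kt) = 1.791·0.7723 = 1.383 mg/L.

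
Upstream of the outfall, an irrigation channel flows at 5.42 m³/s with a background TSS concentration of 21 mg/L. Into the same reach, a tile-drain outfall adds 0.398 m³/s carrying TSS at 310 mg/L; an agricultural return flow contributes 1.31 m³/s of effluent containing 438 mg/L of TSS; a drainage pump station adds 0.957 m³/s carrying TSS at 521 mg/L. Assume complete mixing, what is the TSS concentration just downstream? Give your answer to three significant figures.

Mass balance: C = (5.420·21.00 + 0.3980·310.0 + 1.310·438.0 + 0.9570·521.0) / 8.085 = 1310/8.085 = 162.0 mg/L.

162 mg/L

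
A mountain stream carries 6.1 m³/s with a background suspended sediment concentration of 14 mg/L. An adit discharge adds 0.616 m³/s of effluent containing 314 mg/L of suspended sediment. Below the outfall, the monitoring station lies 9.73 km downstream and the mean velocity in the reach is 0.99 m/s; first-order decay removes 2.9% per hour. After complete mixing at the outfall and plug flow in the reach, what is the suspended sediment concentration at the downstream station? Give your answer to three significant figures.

38.3 mg/L

Mixed concentration C = ΣQC/ΣQ = (6.100·14.00 + 0.6160·314.0) / 6.716 = 278.8/6.716 = 41.52 mg/L.
Travel time t = 9.73·1000 / 0.99 = 9828 s = 2.730 h.
2.9%/h lost → k = −ln(1 − 0.029) = 0.02943 h⁻¹.
After decay, C = 41.52 × e^(−kt) = 41.52 × 0.9228 = 38.31 mg/L.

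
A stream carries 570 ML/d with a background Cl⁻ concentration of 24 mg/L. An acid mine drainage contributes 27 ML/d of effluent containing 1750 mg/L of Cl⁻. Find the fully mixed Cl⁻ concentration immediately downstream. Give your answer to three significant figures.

Conservation of mass: C = (570.0·24.00 + 27.00·1750) / 597.0 = 60930/597.0 = 102.1 mg/L.

102 mg/L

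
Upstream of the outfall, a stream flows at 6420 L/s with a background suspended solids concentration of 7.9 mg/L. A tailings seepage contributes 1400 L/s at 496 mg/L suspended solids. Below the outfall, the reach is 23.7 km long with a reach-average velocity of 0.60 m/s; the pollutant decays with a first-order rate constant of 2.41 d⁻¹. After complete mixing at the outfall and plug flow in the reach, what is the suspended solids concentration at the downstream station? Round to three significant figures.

31.7 mg/L

Mixed concentration C = ΣQC/ΣQ = (6420·7.900 + 1400·496.0) / 7820 = 745100/7820 = 95.28 mg/L.
Travel time t = 23.7·1000 / 0.60 = 39500 s = 10.97 h.
After decay, C = 95.28 × e^(−kt) = 95.28 × 0.3323 = 31.66 mg/L.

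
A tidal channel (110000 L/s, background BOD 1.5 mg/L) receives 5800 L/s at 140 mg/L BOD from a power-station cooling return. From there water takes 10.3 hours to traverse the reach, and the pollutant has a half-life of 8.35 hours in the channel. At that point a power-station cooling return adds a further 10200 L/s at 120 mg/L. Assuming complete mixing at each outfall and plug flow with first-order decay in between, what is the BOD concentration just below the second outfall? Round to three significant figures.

13.0 mg/L

Mass balance: C = (110000·1.500 + 5800·140.0) / 115800 = 977000/115800 = 8.437 mg/L; combined flow 115800 L/s.
Half-life 8.35 h → k = ln 2 / 8.35 = 0.08301 h⁻¹ = 1.992 d⁻¹.
Decay over the reach: 8.437·exp(−kt) = 8.437·0.4253 = 3.588 mg/L.
At the second outfall, C = (115800·3.588 + 10200·120.0) / (115800 + 10200) = 13.01 mg/L.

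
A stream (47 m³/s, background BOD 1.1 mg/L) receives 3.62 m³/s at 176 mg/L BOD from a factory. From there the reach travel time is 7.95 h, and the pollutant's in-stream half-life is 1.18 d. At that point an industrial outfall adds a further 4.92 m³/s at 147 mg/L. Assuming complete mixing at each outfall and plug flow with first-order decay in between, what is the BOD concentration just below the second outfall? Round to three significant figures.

Flow-weighted average: C = (47.00·1.100 + 3.620·176.0) / 50.62 = 688.8/50.62 = 13.61 mg/L; combined flow 50.62 m³/s.
Half-life 1.18 d → k = ln 2 / 1.18 = 0.5874 d⁻¹.
After decay, C = 13.61 × e^(−kt) = 13.61 × 0.8232 = 11.20 mg/L.
Second outfall: C = (50.62·11.20 + 4.920·147.0)/55.54 = 23.23 mg/L.

23.2 mg/L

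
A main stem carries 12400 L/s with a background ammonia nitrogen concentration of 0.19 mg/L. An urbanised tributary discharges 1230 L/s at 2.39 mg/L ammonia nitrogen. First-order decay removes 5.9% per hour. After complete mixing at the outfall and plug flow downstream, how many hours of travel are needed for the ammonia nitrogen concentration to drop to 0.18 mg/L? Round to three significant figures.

12.7 h

Conservation of mass: C = (12400·0.1900 + 1230·2.390) / 13630 = 5296/13630 = 0.3885 mg/L.
5.9%/h lost → k = −ln(1 − 0.059) = 0.06081 h⁻¹.
0.3885·exp(−k·t) = 0.18 → t = ln(0.3885/0.18)/k = 45550 s = 12.65 h.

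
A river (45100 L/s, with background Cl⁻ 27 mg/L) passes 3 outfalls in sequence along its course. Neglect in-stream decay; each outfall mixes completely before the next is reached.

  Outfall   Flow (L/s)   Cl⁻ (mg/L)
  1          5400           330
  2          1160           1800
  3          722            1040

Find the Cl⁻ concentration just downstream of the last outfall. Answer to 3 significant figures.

111 mg/L

After outfall 1: Q = 45100 + 5400 = 50500 L/s; C = (45100·27.00 + 5400·330.0)/50500 = 59.40 mg/L.
After outfall 2: Q = 50500 + 1160 = 51660 L/s; C = (50500·59.40 + 1160·1800)/51660 = 98.48 mg/L.
After outfall 3: Q = 51660 + 722.0 = 52380 L/s; C = (51660·98.48 + 722.0·1040)/52380 = 111.5 mg/L.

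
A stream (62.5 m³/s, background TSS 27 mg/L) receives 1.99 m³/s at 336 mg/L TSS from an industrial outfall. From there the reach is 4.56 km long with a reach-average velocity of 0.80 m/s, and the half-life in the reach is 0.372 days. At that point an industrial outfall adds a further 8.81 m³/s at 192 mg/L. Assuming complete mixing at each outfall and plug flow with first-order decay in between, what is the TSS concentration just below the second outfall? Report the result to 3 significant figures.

Mass balance: C = (62.50·27.00 + 1.990·336.0) / 64.49 = 2356/64.49 = 36.53 mg/L; combined flow 64.49 m³/s.
Travel time t = 4.56·1000 / 0.80 = 5700 s = 1.583 h.
Half-life 0.372 d → k = ln 2 / 0.372 = 1.863 d⁻¹.
After decay, C = 36.53 × e^(−kt) = 36.53 × 0.8843 = 32.31 mg/L.
Second outfall: C = (64.49·32.31 + 8.810·192.0)/73.30 = 51.50 mg/L.

51.5 mg/L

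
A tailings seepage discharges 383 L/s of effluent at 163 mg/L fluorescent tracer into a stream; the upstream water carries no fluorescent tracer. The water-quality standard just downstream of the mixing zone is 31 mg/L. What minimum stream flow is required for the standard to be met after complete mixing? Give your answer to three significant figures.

1630 L/s

Set C_mix = 31: (Q·0 + 383.0·163.0) / (Q + 383.0) = 31
→ Q = 383.0·(163.0 − 31)/(31 − 0) = 1631 L/s.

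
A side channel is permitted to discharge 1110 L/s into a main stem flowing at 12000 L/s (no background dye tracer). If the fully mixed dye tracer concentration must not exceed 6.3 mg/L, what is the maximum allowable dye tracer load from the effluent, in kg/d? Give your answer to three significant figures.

Mass balance at the limit: 12000·0 + 1110·Cₑ = 13110·6.3 → Cₑ = 74.41 mg/L.
1110 L/s = 1.110 m³/s. Load = 1.110 m³/s × 74.41 g/m³ × 86 400 s/d = 7136 kg/d.

7140 kg/d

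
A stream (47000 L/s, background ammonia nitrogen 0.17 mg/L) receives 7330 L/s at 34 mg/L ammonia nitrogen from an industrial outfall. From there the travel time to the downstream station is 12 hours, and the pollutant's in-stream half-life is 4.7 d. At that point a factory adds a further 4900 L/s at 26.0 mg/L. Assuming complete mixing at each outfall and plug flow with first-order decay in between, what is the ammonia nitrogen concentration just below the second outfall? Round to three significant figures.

Flow-weighted average: C = (47000·0.1700 + 7330·34.00) / 54330 = 257200/54330 = 4.734 mg/L; combined flow 54330 L/s.
Half-life 4.7 d → k = ln 2 / 4.7 = 0.1475 d⁻¹.
First-order decay: C = 4.734·exp(−k·t) = 4.734·0.9289 = 4.398 mg/L.
Second outfall: C = (54330·4.398 + 4900·26.00)/59230 = 6.185 mg/L.

6.18 mg/L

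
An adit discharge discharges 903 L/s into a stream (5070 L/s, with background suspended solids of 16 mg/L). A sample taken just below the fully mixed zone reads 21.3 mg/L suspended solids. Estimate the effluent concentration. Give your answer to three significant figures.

51.1 mg/L

Mass balance: 5070·16.00 + 903.0·Cₑ = 5973·21.30
→ Cₑ = (5973·21.30 − 5070·16.00) / 903.0 = 51.06 mg/L.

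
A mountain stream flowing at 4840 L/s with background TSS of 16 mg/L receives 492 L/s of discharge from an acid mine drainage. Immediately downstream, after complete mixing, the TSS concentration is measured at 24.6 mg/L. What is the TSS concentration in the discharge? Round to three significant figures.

Mass balance: 4840·16.00 + 492.0·Cₑ = 5332·24.60
→ Cₑ = (5332·24.60 − 4840·16.00) / 492.0 = 109.2 mg/L.

109 mg/L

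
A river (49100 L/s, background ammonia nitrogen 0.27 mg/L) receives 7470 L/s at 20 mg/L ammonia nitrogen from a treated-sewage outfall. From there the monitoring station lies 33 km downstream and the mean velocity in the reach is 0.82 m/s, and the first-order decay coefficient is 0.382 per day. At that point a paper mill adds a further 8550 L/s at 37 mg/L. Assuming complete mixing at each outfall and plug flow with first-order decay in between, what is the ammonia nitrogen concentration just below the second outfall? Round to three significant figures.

Flow-weighted average: C = (49100·0.2700 + 7470·20.00) / 56570 = 162700/56570 = 2.875 mg/L; combined flow 56570 L/s.
Travel time t = 33·1000 / 0.82 = 40240 s = 11.18 h.
First-order decay: C = 2.875·exp(−k·t) = 2.875·0.8370 = 2.407 mg/L.
Second outfall: C = (56570·2.407 + 8550·37.00)/65120 = 6.949 mg/L.

6.95 mg/L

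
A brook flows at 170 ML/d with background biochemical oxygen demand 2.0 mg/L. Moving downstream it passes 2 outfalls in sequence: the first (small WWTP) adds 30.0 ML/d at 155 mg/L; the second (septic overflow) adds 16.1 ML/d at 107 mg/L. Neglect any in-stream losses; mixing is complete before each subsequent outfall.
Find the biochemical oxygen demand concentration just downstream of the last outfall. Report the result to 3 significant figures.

31.1 mg/L

After outfall 1: Q = 170.0 + 30.00 = 200.0 ML/d; C = (170.0·2.000 + 30.00·155.0)/200.0 = 24.95 mg/L.
After outfall 2: Q = 200.0 + 16.10 = 216.1 ML/d; C = (200.0·24.95 + 16.10·107.0)/216.1 = 31.06 mg/L.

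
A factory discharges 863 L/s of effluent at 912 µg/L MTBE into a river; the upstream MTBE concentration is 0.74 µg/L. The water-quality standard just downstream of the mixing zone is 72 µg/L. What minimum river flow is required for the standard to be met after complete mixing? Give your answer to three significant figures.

Set C_mix = 72: (Q·0.7400 + 863.0·912.0) / (Q + 863.0) = 72
→ Q = 863.0·(912.0 − 72)/(72 − 0.7400) = 10170 L/s.

10200 L/s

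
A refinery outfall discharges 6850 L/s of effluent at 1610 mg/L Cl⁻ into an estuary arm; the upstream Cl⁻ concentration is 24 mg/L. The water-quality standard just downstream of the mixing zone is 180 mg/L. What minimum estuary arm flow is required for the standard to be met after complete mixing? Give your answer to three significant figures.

62800 L/s

Set C_mix = 180: (Q·24.00 + 6850·1610) / (Q + 6850) = 180
→ Q = 6850·(1610 − 180)/(180 − 24.00) = 62790 L/s.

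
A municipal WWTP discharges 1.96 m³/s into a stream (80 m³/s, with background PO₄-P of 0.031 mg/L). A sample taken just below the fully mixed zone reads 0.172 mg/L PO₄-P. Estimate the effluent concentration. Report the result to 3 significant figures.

5.93 mg/L

Mass balance: 80.00·0.03100 + 1.960·Cₑ = 81.96·0.1720
→ Cₑ = (81.96·0.1720 − 80.00·0.03100) / 1.960 = 5.927 mg/L.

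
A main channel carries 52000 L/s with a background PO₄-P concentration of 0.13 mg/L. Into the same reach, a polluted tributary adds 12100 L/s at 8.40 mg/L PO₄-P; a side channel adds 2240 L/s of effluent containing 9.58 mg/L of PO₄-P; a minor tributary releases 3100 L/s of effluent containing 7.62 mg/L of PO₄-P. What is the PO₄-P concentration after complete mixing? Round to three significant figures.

Conservation of mass: C = (52000·0.1300 + 12100·8.400 + 2240·9.580 + 3100·7.620) / 69440 = 153500/69440 = 2.210 mg/L.

2.21 mg/L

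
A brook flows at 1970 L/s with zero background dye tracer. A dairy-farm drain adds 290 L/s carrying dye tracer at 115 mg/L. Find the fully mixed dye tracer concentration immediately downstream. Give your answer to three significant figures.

Conservation of mass: C = (1970·0 + 290.0·115.0) / 2260 = 33350/2260 = 14.76 mg/L.

14.8 mg/L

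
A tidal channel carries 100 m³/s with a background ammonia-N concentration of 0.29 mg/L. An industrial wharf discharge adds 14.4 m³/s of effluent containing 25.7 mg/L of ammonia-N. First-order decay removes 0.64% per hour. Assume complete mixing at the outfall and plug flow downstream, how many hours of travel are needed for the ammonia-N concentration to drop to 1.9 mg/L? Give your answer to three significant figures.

94.6 h

Mass balance: C = (100.0·0.2900 + 14.40·25.70) / 114.4 = 399.1/114.4 = 3.488 mg/L.
0.64%/h lost → k = −ln(1 − 0.0064) = 0.006421 h⁻¹.
3.488·exp(−k·t) = 1.9 → t = ln(3.488/1.9)/k = 340700 s = 94.63 h.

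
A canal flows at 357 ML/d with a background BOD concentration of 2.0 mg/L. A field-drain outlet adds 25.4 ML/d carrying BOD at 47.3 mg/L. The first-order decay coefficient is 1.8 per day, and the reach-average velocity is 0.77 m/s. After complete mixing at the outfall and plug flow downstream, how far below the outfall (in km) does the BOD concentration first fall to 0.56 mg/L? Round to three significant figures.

81.0 km

Flow-weighted average: C = (357.0·2.000 + 25.40·47.30) / 382.4 = 1915/382.4 = 5.009 mg/L.
Set 5.009·exp(−k·t) = 0.56 → t = ln(5.009/0.56)/k = 105200 s = 29.21 h.
Distance = v·t = 0.77·105200 = 80980 m = 80.98 km.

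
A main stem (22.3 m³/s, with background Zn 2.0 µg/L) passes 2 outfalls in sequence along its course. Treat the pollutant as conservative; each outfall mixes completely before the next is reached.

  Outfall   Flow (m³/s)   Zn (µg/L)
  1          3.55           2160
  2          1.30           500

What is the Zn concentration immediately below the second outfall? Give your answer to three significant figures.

308 µg/L

Outfall 1: combined Q = 25.85 m³/s; C = (22.30·2.000 + 3.550·2160)/25.85 = 298.4 µg/L.
Outfall 2: combined Q = 27.15 m³/s; C = (25.85·298.4 + 1.300·500.0)/27.15 = 308.0 µg/L.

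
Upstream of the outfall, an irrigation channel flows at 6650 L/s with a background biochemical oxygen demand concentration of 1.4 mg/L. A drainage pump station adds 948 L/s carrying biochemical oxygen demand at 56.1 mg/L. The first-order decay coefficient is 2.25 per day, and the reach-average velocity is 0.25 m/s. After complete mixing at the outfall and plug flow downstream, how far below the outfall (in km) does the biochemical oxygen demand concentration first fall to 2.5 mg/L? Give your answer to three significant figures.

Conservation of mass: C = (6650·1.400 + 948.0·56.10) / 7598 = 62490/7598 = 8.225 mg/L.
Set 8.225·exp(−k·t) = 2.5 → t = ln(8.225/2.5)/k = 45730 s = 12.70 h.
Distance = v·t = 0.25·45730 = 11430 m = 11.43 km.

11.4 km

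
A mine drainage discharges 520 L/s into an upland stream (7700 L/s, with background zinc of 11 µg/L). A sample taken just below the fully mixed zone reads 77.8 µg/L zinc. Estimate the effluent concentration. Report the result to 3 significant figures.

Mass balance: 7700·11.00 + 520.0·Cₑ = 8220·77.80
→ Cₑ = (8220·77.80 − 7700·11.00) / 520.0 = 1067 µg/L.

1070 µg/L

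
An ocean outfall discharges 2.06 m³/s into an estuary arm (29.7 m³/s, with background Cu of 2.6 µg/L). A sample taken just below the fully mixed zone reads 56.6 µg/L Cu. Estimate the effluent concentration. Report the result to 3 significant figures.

835 µg/L

Mass balance: 29.70·2.600 + 2.060·Cₑ = 31.76·56.60
→ Cₑ = (31.76·56.60 − 29.70·2.600) / 2.060 = 835.1 µg/L.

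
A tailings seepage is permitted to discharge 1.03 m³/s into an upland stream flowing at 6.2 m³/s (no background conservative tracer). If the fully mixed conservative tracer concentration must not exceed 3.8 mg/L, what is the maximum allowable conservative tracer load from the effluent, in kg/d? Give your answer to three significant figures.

2370 kg/d

Mass balance at the limit: 6.200·0 + 1.030·Cₑ = 7.230·3.8 → Cₑ = 26.67 mg/L.
Load = 1.030 m³/s × 26.67 g/m³ × 86 400 s/d = 2374 kg/d.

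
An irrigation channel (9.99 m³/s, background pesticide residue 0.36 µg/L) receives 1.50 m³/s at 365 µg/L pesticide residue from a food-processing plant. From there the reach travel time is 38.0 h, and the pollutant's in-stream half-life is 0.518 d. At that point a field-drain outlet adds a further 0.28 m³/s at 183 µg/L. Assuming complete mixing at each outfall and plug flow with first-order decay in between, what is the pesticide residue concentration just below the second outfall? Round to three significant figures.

Mixed concentration C = ΣQC/ΣQ = (9.990·0.3600 + 1.500·365.0) / 11.49 = 551.1/11.49 = 47.96 µg/L; combined flow 11.49 m³/s.
Half-life 0.518 d → k = ln 2 / 0.518 = 1.338 d⁻¹.
Applying C = C₀e^(−kt): 47.96 × 0.1202 = 5.765 µg/L.
At the second outfall, C = (11.49·5.765 + 0.2800·183.0) / (11.49 + 0.2800) = 9.981 µg/L.

9.98 µg/L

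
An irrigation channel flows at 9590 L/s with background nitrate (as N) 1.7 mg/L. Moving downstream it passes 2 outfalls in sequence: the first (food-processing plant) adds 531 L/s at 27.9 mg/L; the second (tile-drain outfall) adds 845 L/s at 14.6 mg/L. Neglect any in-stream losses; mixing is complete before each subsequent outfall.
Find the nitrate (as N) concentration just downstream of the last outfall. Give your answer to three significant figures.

Below outfall 1: Q → 10120 L/s, C = (9590·1.700 + 531.0·27.90)/10120 = 3.075 mg/L.
Below outfall 2: Q → 10970 L/s, C = (10120·3.075 + 845.0·14.60)/10970 = 3.963 mg/L.

3.96 mg/L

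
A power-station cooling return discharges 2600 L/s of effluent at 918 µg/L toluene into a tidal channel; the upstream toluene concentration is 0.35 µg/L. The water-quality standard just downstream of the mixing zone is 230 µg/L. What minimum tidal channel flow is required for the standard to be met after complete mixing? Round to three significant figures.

7790 L/s

Set C_mix = 230: (Q·0.3500 + 2600·918.0) / (Q + 2600) = 230
→ Q = 2600·(918.0 − 230)/(230 − 0.3500) = 7789 L/s.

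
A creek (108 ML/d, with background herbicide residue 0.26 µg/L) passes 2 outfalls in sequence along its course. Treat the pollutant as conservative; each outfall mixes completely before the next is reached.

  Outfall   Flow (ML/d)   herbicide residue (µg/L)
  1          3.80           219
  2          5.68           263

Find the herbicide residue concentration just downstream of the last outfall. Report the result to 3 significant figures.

After outfall 1: Q = 108.0 + 3.800 = 111.8 ML/d; C = (108.0·0.2600 + 3.800·219.0)/111.8 = 7.695 µg/L.
After outfall 2: Q = 111.8 + 5.680 = 117.5 ML/d; C = (111.8·7.695 + 5.680·263.0)/117.5 = 20.04 µg/L.

20.0 µg/L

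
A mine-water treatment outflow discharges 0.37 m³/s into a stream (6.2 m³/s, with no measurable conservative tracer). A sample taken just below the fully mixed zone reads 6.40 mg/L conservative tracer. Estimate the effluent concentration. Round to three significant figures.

Mass balance: 6.200·0 + 0.3700·Cₑ = 6.570·6.400
→ Cₑ = (6.570·6.400 − 6.200·0) / 0.3700 = 113.6 mg/L.

114 mg/L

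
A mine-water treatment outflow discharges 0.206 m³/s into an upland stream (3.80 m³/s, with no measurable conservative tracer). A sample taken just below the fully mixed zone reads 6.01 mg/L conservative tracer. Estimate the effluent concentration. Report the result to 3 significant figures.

Mass balance: 3.800·0 + 0.2060·Cₑ = 4.006·6.010
→ Cₑ = (4.006·6.010 − 3.800·0) / 0.2060 = 116.9 mg/L.

117 mg/L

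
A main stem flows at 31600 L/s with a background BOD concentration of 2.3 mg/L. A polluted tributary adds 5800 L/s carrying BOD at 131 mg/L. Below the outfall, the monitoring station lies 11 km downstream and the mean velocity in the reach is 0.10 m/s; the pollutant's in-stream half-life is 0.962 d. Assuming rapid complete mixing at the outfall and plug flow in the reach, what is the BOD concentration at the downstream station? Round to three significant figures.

8.89 mg/L

Mixed concentration C = ΣQC/ΣQ = (31600·2.300 + 5800·131.0) / 37400 = 832500/37400 = 22.26 mg/L.
Travel time t = 11·1000 / 0.10 = 110000 s = 30.56 h.
Half-life 0.962 d → k = ln 2 / 0.962 = 0.7205 d⁻¹.
After decay, C = 22.26 × e^(−kt) = 22.26 × 0.3996 = 8.894 mg/L.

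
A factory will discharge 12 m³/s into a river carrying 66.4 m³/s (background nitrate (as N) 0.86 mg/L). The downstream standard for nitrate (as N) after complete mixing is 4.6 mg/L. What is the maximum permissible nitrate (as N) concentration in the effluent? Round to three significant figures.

25.3 mg/L

At the limit, (Qr·Cr + Qe·Cₑ)/(Qr + Qe) = 4.6:
Cₑ = (78.40·4.6 − 66.40·0.8600) / 12.00 = 25.29 mg/L.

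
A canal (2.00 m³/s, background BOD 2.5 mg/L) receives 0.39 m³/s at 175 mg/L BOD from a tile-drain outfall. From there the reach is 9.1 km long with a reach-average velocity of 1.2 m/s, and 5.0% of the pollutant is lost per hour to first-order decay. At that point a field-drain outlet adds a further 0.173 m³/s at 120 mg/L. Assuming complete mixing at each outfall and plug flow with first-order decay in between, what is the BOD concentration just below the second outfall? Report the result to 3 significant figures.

Conservation of mass: C = (2.000·2.500 + 0.3900·175.0) / 2.390 = 73.25/2.390 = 30.65 mg/L; combined flow 2.390 m³/s.
Travel time t = 9.1·1000 / 1.2 = 7583 s = 2.106 h.
5.0%/h lost → k = −ln(1 − 0.05) = 0.05129 h⁻¹.
Applying C = C₀e^(−kt): 30.65 × 0.8976 = 27.51 mg/L.
Second outfall: C = (2.390·27.51 + 0.1730·120.0)/2.563 = 33.75 mg/L.

33.8 mg/L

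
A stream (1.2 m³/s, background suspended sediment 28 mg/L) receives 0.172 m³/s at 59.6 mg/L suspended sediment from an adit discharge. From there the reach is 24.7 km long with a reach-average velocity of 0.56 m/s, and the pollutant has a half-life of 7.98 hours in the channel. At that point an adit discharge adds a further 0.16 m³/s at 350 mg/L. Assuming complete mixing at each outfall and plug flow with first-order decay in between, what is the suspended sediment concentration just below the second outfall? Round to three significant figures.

Flow-weighted average: C = (1.200·28.00 + 0.1720·59.60) / 1.372 = 43.85/1.372 = 31.96 mg/L; combined flow 1.372 m³/s.
Travel time t = 24.7·1000 / 0.56 = 44110 s = 12.25 h.
Half-life 7.98 h → k = ln 2 / 7.98 = 0.08686 h⁻¹ = 2.085 d⁻¹.
After decay, C = 31.96 × e^(−kt) = 31.96 × 0.3450 = 11.03 mg/L.
Second outfall: C = (1.372·11.03 + 0.1600·350.0)/1.532 = 46.43 mg/L.

46.4 mg/L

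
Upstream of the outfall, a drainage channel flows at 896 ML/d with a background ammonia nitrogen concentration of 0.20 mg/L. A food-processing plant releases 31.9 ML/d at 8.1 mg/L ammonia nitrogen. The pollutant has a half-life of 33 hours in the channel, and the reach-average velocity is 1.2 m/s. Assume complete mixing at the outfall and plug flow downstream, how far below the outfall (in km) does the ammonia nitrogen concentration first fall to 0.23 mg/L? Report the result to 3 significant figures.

148 km

After mixing, C = (896.0·0.2000 + 31.90·8.100) / 927.9 = 437.6/927.9 = 0.4716 mg/L.
Half-life 33 h → k = ln 2 / 33 = 0.02100 h⁻¹ = 0.5041 d⁻¹.
Set 0.4716·exp(−k·t) = 0.23 → t = ln(0.4716/0.23)/k = 123100 s = 34.18 h.
Distance = v·t = 1.2·123100 = 147700 m = 147.7 km.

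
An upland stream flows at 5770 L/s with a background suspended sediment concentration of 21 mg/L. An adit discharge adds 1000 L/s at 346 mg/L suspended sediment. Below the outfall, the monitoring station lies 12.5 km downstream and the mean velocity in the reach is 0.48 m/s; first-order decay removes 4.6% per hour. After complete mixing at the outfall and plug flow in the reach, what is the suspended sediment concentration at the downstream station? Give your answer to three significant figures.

Conservation of mass: C = (5770·21.00 + 1000·346.0) / 6770 = 467200/6770 = 69.01 mg/L.
Travel time t = 12.5·1000 / 0.48 = 26040 s = 7.234 h.
4.6%/h lost → k = −ln(1 − 0.046) = 0.04709 h⁻¹.
After decay, C = 69.01 × e^(−kt) = 69.01 × 0.7113 = 49.08 mg/L.

49.1 mg/L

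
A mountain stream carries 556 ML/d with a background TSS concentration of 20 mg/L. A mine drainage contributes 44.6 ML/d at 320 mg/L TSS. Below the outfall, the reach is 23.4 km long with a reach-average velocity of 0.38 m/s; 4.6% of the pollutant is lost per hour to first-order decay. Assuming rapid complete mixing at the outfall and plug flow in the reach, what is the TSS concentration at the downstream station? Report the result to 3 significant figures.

Mixed concentration C = ΣQC/ΣQ = (556.0·20.00 + 44.60·320.0) / 600.6 = 25390/600.6 = 42.28 mg/L.
Travel time t = 23.4·1000 / 0.38 = 61580 s = 17.11 h.
4.6%/h lost → k = −ln(1 − 0.046) = 0.04709 h⁻¹.
Decay over the reach: 42.28·exp(−kt) = 42.28·0.4469 = 18.89 mg/L.

18.9 mg/L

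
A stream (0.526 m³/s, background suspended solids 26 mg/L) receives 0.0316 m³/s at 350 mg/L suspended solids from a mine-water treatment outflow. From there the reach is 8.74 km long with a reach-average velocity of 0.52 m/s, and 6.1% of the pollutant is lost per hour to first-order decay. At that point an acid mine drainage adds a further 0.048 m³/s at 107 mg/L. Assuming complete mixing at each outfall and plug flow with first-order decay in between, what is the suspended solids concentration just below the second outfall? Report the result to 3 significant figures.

Conservation of mass: C = (0.5260·26.00 + 0.03160·350.0) / 0.5576 = 24.74/0.5576 = 44.36 mg/L; combined flow 0.5576 m³/s.
Travel time t = 8.74·1000 / 0.52 = 16810 s = 4.669 h.
6.1%/h lost → k = −ln(1 − 0.061) = 0.06294 h⁻¹.
Decay over the reach: 44.36·exp(−kt) = 44.36·0.7454 = 33.07 mg/L.
At the second outfall, C = (0.5576·33.07 + 0.04800·107.0) / (0.5576 + 0.04800) = 38.93 mg/L.

38.9 mg/L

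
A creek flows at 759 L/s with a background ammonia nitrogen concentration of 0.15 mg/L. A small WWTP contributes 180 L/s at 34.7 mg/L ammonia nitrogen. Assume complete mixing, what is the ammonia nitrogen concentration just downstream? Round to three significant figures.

6.77 mg/L

Conservation of mass: C = (759.0·0.1500 + 180.0·34.70) / 939.0 = 6360/939.0 = 6.773 mg/L.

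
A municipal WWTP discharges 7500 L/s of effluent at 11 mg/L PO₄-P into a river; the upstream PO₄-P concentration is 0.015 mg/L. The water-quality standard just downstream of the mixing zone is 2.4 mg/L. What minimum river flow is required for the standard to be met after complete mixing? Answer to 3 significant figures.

Set C_mix = 2.4: (Q·0.01500 + 7500·11.00) / (Q + 7500) = 2.4
→ Q = 7500·(11.00 − 2.4)/(2.4 − 0.01500) = 27040 L/s.

27000 L/s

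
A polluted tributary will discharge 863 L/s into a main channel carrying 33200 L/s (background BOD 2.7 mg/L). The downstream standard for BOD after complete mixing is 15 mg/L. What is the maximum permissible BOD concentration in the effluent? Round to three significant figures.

At the limit, (Qr·Cr + Qe·Cₑ)/(Qr + Qe) = 15:
Cₑ = (34060·15 − 33200·2.700) / 863.0 = 488.2 mg/L.

488 mg/L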